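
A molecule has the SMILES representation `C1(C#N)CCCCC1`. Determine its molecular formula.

C7H11N

Atom tally by fragment:
  cyclohexane ring core → C:6 H:12
  (− 1 ring H displaced by substituents)
  + CN → C:1 N:1
Element totals:
  C: 7
  H: 11
  N: 1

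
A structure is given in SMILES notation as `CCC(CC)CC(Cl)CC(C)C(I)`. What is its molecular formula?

C11H22ClI

Atom tally by fragment:
  CH3 → C:1 H:3
  CH2 → C:1 H:2
  CH(C2H5) → C:3 H:6
  CH2 → C:1 H:2
  CH(Cl) → C:1 H:1 Cl:1
  CH2 → C:1 H:2
  CH(CH3) → C:2 H:4
  CH2I → C:1 H:2 I:1
Element totals:
  C: 11
  H: 22
  Cl: 1
  I: 1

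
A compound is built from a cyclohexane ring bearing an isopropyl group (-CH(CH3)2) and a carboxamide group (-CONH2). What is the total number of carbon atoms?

10

Atom tally by fragment:
  cyclohexane ring core → C:6 H:12
  (− 2 ring H displaced by substituents)
  + CH(CH3)2 → C:3 H:7
  + CONH2 → C:1 H:2 O:1 N:1
Element totals:
  C: 10
  H: 19
  N: 1
  O: 1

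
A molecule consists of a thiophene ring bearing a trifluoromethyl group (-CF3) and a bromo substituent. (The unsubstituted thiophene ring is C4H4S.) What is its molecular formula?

Atom tally by fragment:
  thiophene ring core → C:4 H:4 S:1
  (− 2 ring H displaced by substituents)
  + CF3 → C:1 F:3
  + Br → Br:1
Element totals:
  C: 5
  H: 2
  Br: 1
  F: 3
  S: 1

C5H2BrF3S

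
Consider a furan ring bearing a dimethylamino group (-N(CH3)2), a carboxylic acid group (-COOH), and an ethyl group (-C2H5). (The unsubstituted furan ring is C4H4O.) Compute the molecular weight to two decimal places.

Atom tally by fragment:
  furan ring core → C:4 H:4 O:1
  (− 3 ring H displaced by substituents)
  + N(CH3)2 → N:1 C:2 H:6
  + COOH → C:1 H:1 O:2
  + C2H5 → C:2 H:5
Element totals:
  C: 9
  H: 13
  N: 1
  O: 3
Molecular formula: C9H13NO3.
  M = 9(12.011) + 13(1.008) + 14.007 + 3(15.999)
    = 108.099 + 13.104 + 14.007 + 47.997 = 183.207

183.21 g/mol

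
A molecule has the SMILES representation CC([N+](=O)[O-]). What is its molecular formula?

Atom tally by fragment:
  CH3 → C:1 H:3
  CH2NO2 → C:1 H:2 N:1 O:2
Element totals:
  C: 2
  H: 5
  N: 1
  O: 2

C2H5NO2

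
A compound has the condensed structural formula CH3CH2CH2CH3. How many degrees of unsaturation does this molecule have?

Atom tally by fragment:
  CH3 → C:1 H:3
  CH2 → C:1 H:2
  CH2 → C:1 H:2
  CH3 → C:1 H:3
Element totals:
  C: 4
  H: 10
Molecular formula: C4H10.
DoU = (2C + 2 + N − H − X) / 2 = (2·4 + 2 + 0 − 10 − 0) / 2 = 0.

0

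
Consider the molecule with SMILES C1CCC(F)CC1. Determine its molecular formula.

Atom tally by fragment:
  cyclohexane ring core → C:6 H:12
  (− 1 ring H displaced by substituents)
  + F → F:1
Element totals:
  C: 6
  H: 11
  F: 1

C6H11F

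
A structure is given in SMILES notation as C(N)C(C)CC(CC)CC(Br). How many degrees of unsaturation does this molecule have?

Atom tally by fragment:
  H2NCH2 → C:1 H:4 N:1
  CH(CH3) → C:2 H:4
  CH2 → C:1 H:2
  CH(C2H5) → C:3 H:6
  CH2 → C:1 H:2
  CH2Br → C:1 H:2 Br:1
Element totals:
  C: 9
  H: 20
  Br: 1
  N: 1
Molecular formula: C9H20BrN.
DoU = (2C + 2 + N − H − X) / 2 = (2·9 + 2 + 1 − 20 − 1) / 2 = 0.

0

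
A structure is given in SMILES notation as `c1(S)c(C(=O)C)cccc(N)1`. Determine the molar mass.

167.23 g/mol

Atom tally by fragment:
  benzene ring core → C:6 H:6
  (− 3 ring H displaced by substituents)
  + SH → S:1 H:1
  + COCH3 → C:2 H:3 O:1
  + NH2 → N:1 H:2
Element totals:
  C: 8
  H: 9
  N: 1
  O: 1
  S: 1
Molecular formula: C8H9NOS.
  M = 8(12.011) + 9(1.008) + 14.007 + 15.999 + 32.06
    = 96.088 + 9.072 + 14.007 + 15.999 + 32.060 = 167.226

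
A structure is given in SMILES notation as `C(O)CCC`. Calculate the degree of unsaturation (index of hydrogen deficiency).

0

Atom tally by fragment:
  HOCH2 → C:1 H:3 O:1
  CH2 → C:1 H:2
  CH2 → C:1 H:2
  CH3 → C:1 H:3
Element totals:
  C: 4
  H: 10
  O: 1
Molecular formula: C4H10O.
DoU = (2C + 2 + N − H − X) / 2 = (2·4 + 2 + 0 − 10 − 0) / 2 = 0.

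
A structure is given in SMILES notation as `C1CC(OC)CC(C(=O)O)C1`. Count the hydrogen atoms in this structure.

14

Atom tally by fragment:
  cyclohexane ring core → C:6 H:12
  (− 2 ring H displaced by substituents)
  + OCH3 → C:1 H:3 O:1
  + COOH → C:1 H:1 O:2
Element totals:
  C: 8
  H: 14
  O: 3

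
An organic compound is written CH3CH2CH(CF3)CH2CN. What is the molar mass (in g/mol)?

Atom tally by fragment:
  CH3 → C:1 H:3
  CH2 → C:1 H:2
  CH(CF3) → C:2 H:1 F:3
  CH2CN → C:2 H:2 N:1
Element totals:
  C: 6
  H: 8
  F: 3
  N: 1
Molecular formula: C6H8F3N.
  M = 6(12.011) + 8(1.008) + 3(18.998) + 14.007
    = 72.066 + 8.064 + 56.994 + 14.007 = 151.131

151.13 g/mol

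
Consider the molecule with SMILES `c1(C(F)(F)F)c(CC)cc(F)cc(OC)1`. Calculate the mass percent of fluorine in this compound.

34.20%

Atom tally by fragment:
  benzene ring core → C:6 H:6
  (− 4 ring H displaced by substituents)
  + CF3 → C:1 F:3
  + C2H5 → C:2 H:5
  + F → F:1
  + OCH3 → C:1 H:3 O:1
Element totals:
  C: 10
  H: 10
  F: 4
  O: 1
Molecular formula: C10H10F4O.
Molar mass = 222.181 g/mol.
Mass from F: 4 × 18.998 = 75.992 g/mol.
%F = 75.992 / 222.181 × 100 = 34.20%.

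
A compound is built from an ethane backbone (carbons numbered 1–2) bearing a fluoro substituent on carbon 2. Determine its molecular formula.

C2H5F

Atom tally by fragment:
  CH3 → C:1 H:3
  CH2F → C:1 H:2 F:1
Element totals:
  C: 2
  H: 5
  F: 1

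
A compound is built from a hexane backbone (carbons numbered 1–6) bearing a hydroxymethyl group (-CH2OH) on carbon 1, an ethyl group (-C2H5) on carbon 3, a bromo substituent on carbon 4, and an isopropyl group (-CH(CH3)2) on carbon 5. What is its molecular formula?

C12H25BrO

Atom tally by fragment:
  HOCH2CH2 → C:2 H:5 O:1
  CH2 → C:1 H:2
  CH(C2H5) → C:3 H:6
  CH(Br) → C:1 H:1 Br:1
  CH(CH(CH3)2) → C:4 H:8
  CH3 → C:1 H:3
Element totals:
  C: 12
  H: 25
  Br: 1
  O: 1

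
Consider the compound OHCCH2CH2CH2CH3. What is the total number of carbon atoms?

5

Atom tally by fragment:
  OHCCH2 → C:2 H:3 O:1
  CH2 → C:1 H:2
  CH2 → C:1 H:2
  CH3 → C:1 H:3
Element totals:
  C: 5
  H: 10
  O: 1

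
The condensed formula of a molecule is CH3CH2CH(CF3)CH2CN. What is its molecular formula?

C6H8F3N

Element totals:
  C: 6
  H: 8
  F: 3
  N: 1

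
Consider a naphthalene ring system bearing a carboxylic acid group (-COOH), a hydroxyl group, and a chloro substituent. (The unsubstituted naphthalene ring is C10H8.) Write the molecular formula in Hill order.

Atom tally by fragment:
  naphthalene ring system core → C:10 H:8
  (− 3 ring H displaced by substituents)
  + COOH → C:1 H:1 O:2
  + OH → O:1 H:1
  + Cl → Cl:1
Element totals:
  C: 11
  H: 7
  Cl: 1
  O: 3

C11H7ClO3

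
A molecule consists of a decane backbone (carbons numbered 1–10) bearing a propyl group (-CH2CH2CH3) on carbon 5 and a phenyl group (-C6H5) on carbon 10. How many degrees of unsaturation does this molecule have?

Atom tally by fragment:
  CH3 → C:1 H:3
  CH2 → C:1 H:2
  CH2 → C:1 H:2
  CH2 → C:1 H:2
  CH(CH2CH2CH3) → C:4 H:8
  CH2 → C:1 H:2
  CH2 → C:1 H:2
  CH2 → C:1 H:2
  CH2 → C:1 H:2
  CH2C6H5 → C:7 H:7
Element totals:
  C: 19
  H: 32
Molecular formula: C19H32.
DoU = (2C + 2 + N − H − X) / 2 = (2·19 + 2 + 0 − 32 − 0) / 2 = 4.

4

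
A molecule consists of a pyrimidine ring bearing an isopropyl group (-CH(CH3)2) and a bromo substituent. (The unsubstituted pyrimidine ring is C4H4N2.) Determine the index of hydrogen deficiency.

Atom tally by fragment:
  pyrimidine ring core → C:4 H:4 N:2
  (− 2 ring H displaced by substituents)
  + CH(CH3)2 → C:3 H:7
  + Br → Br:1
Element totals:
  C: 7
  H: 9
  Br: 1
  N: 2
Molecular formula: C7H9BrN2.
DoU = (2C + 2 + N − H − X) / 2 = (2·7 + 2 + 2 − 9 − 1) / 2 = 4.

4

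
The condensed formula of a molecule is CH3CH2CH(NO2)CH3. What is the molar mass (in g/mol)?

Element totals:
  C: 4
  H: 9
  N: 1
  O: 2
Molecular formula: C4H9NO2.
  M = 4(12.011) + 9(1.008) + 14.007 + 2(15.999)
    = 48.044 + 9.072 + 14.007 + 31.998 = 103.121

103.12 g/mol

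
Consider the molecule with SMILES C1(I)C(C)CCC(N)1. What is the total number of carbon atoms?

Atom tally by fragment:
  cyclopentane ring core → C:5 H:10
  (− 3 ring H displaced by substituents)
  + I → I:1
  + CH3 → C:1 H:3
  + NH2 → N:1 H:2
Element totals:
  C: 6
  H: 12
  I: 1
  N: 1

6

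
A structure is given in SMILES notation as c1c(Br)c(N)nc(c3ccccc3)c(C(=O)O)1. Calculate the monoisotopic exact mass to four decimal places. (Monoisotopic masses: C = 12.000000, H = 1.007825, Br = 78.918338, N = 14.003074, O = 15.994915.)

291.9847

Atom tally by fragment:
  pyridine ring core → C:5 H:5 N:1
  (− 4 ring H displaced by substituents)
  + Br → Br:1
  + NH2 → N:1 H:2
  + C6H5 → C:6 H:5
  + COOH → C:1 H:1 O:2
Element totals:
  C: 12
  H: 9
  Br: 1
  N: 2
  O: 2
Molecular formula: C12H9BrN2O2.
  M = 12(12.0) + 9(1.007825) + 78.918338 + 2(14.003074) + 2(15.994915)
    = 144.000000 + 9.070425 + 78.918338 + 28.006148 + 31.989830 = 291.984741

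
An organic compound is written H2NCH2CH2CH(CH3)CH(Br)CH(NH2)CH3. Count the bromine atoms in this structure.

1

Element totals:
  C: 7
  H: 17
  Br: 1
  N: 2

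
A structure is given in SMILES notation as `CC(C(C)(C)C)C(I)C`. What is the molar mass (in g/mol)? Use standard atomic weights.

Atom tally by fragment:
  CH3 → C:1 H:3
  CH(C(CH3)3) → C:5 H:10
  CH(I) → C:1 H:1 I:1
  CH3 → C:1 H:3
Element totals:
  C: 8
  H: 17
  I: 1
Molecular formula: C8H17I.
  M = 8(12.011) + 17(1.008) + 126.904
    = 96.088 + 17.136 + 126.904 = 240.128

240.13 g/mol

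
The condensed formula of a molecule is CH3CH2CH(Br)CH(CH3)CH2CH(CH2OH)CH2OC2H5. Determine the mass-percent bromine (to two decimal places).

Atom tally by fragment:
  CH3 → C:1 H:3
  CH2 → C:1 H:2
  CH(Br) → C:1 H:1 Br:1
  CH(CH3) → C:2 H:4
  CH2 → C:1 H:2
  CH(CH2OH) → C:2 H:4 O:1
  CH2OC2H5 → C:3 H:7 O:1
Element totals:
  C: 11
  H: 23
  Br: 1
  O: 2
Molecular formula: C11H23BrO2.
Molar mass = 267.207 g/mol.
Mass from Br: 1 × 79.904 = 79.904 g/mol.
%Br = 79.904 / 267.207 × 100 = 29.90%.

29.90%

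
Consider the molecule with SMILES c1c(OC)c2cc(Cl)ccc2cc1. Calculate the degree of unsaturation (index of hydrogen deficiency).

Atom tally by fragment:
  naphthalene ring system core → C:10 H:8
  (− 2 ring H displaced by substituents)
  + OCH3 → C:1 H:3 O:1
  + Cl → Cl:1
Element totals:
  C: 11
  H: 9
  Cl: 1
  O: 1
Molecular formula: C11H9ClO.
DoU = (2C + 2 + N − H − X) / 2 = (2·11 + 2 + 0 − 9 − 1) / 2 = 7.

7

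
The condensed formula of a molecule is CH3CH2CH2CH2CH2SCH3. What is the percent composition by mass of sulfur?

Atom tally by fragment:
  CH3 → C:1 H:3
  CH2 → C:1 H:2
  CH2 → C:1 H:2
  CH2 → C:1 H:2
  CH2SCH3 → C:2 H:5 S:1
Element totals:
  C: 6
  H: 14
  S: 1
Molecular formula: C6H14S.
Molar mass = 118.238 g/mol.
Mass from S: 1 × 32.06 = 32.060 g/mol.
%S = 32.060 / 118.238 × 100 = 27.11%.

27.11%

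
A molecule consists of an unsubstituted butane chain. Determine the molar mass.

Atom tally by fragment:
  CH3 → C:1 H:3
  CH2 → C:1 H:2
  CH2 → C:1 H:2
  CH3 → C:1 H:3
Element totals:
  C: 4
  H: 10
Molecular formula: C4H10.
  M = 4(12.011) + 10(1.008)
    = 48.044 + 10.080 = 58.124

58.12 g/mol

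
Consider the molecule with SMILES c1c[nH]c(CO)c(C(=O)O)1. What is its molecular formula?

Atom tally by fragment:
  pyrrole ring core → C:4 H:5 N:1
  (− 2 ring H displaced by substituents)
  + CH2OH → C:1 H:3 O:1
  + COOH → C:1 H:1 O:2
Element totals:
  C: 6
  H: 7
  N: 1
  O: 3

C6H7NO3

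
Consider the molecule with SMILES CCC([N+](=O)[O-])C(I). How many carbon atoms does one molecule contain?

4

Atom tally by fragment:
  CH3 → C:1 H:3
  CH2 → C:1 H:2
  CH(NO2) → C:1 H:1 N:1 O:2
  CH2I → C:1 H:2 I:1
Element totals:
  C: 4
  H: 8
  I: 1
  N: 1
  O: 2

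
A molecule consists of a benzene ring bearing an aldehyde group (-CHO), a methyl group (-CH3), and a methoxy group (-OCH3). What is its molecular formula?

Atom tally by fragment:
  benzene ring core → C:6 H:6
  (− 3 ring H displaced by substituents)
  + CHO → C:1 H:1 O:1
  + CH3 → C:1 H:3
  + OCH3 → C:1 H:3 O:1
Element totals:
  C: 9
  H: 10
  O: 2

C9H10O2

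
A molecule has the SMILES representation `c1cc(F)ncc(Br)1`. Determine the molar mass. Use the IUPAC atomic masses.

175.99 g/mol

Atom tally by fragment:
  pyridine ring core → C:5 H:5 N:1
  (− 2 ring H displaced by substituents)
  + F → F:1
  + Br → Br:1
Element totals:
  C: 5
  H: 3
  Br: 1
  F: 1
  N: 1
Molecular formula: C5H3BrFN.
  M = 5(12.011) + 3(1.008) + 79.904 + 18.998 + 14.007
    = 60.055 + 3.024 + 79.904 + 18.998 + 14.007 = 175.988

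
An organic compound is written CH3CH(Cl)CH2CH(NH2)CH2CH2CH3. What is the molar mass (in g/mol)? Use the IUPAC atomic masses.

Element totals:
  C: 7
  H: 16
  Cl: 1
  N: 1
Molecular formula: C7H16ClN.
  M = 7(12.011) + 16(1.008) + 35.45 + 14.007
    = 84.077 + 16.128 + 35.450 + 14.007 = 149.662

149.66 g/mol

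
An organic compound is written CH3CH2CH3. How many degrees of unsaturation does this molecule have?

Element totals:
  C: 3
  H: 8
Molecular formula: C3H8.
DoU = (2C + 2 + N − H − X) / 2 = (2·3 + 2 + 0 − 8 − 0) / 2 = 0.

0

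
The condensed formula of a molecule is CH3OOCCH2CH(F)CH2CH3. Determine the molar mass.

134.15 g/mol

Element totals:
  C: 6
  H: 11
  F: 1
  O: 2
Molecular formula: C6H11FO2.
  M = 6(12.011) + 11(1.008) + 18.998 + 2(15.999)
    = 72.066 + 11.088 + 18.998 + 31.998 = 134.150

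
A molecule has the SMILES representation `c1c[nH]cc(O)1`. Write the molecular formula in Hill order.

C4H5NO

Atom tally by fragment:
  pyrrole ring core → C:4 H:5 N:1
  (− 1 ring H displaced by substituents)
  + OH → O:1 H:1
Element totals:
  C: 4
  H: 5
  N: 1
  O: 1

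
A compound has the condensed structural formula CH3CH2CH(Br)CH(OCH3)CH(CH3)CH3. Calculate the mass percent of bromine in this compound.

Atom tally by fragment:
  CH3 → C:1 H:3
  CH2 → C:1 H:2
  CH(Br) → C:1 H:1 Br:1
  CH(OCH3) → C:2 H:4 O:1
  CH(CH3) → C:2 H:4
  CH3 → C:1 H:3
Element totals:
  C: 8
  H: 17
  Br: 1
  O: 1
Molecular formula: C8H17BrO.
Molar mass = 209.127 g/mol.
Mass from Br: 1 × 79.904 = 79.904 g/mol.
%Br = 79.904 / 209.127 × 100 = 38.21%.

38.21%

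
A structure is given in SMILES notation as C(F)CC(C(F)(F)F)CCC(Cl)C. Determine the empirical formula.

C8H13ClF4

Atom tally by fragment:
  FCH2 → C:1 H:2 F:1
  CH2 → C:1 H:2
  CH(CF3) → C:2 H:1 F:3
  CH2 → C:1 H:2
  CH2 → C:1 H:2
  CH(Cl) → C:1 H:1 Cl:1
  CH3 → C:1 H:3
Element totals:
  C: 8
  H: 13
  Cl: 1
  F: 4
Molecular formula: C8H13ClF4.
gcd of subscripts (8, 1, 4, 13) = 1, so the empirical formula equals the molecular formula.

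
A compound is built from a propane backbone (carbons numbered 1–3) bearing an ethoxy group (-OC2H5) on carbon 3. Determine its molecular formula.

C5H12O

Atom tally by fragment:
  CH3 → C:1 H:3
  CH2 → C:1 H:2
  CH2OC2H5 → C:3 H:7 O:1
Element totals:
  C: 5
  H: 12
  O: 1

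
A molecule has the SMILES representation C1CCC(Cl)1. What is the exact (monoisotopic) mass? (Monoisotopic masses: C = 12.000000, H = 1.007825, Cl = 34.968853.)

90.0236

Atom tally by fragment:
  cyclobutane ring core → C:4 H:8
  (− 1 ring H displaced by substituents)
  + Cl → Cl:1
Element totals:
  C: 4
  H: 7
  Cl: 1
Molecular formula: C4H7Cl.
  M = 4(12.0) + 7(1.007825) + 34.968853
    = 48.000000 + 7.054775 + 34.968853 = 90.023628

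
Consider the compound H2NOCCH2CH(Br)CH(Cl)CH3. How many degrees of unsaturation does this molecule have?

1

Atom tally by fragment:
  H2NOCCH2 → C:2 H:4 O:1 N:1
  CH(Br) → C:1 H:1 Br:1
  CH(Cl) → C:1 H:1 Cl:1
  CH3 → C:1 H:3
Element totals:
  C: 5
  H: 9
  Br: 1
  Cl: 1
  N: 1
  O: 1
Molecular formula: C5H9BrClNO.
DoU = (2C + 2 + N − H − X) / 2 = (2·5 + 2 + 1 − 9 − 2) / 2 = 1.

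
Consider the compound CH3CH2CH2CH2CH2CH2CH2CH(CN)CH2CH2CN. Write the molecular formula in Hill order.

C12H20N2

Atom tally by fragment:
  CH3 → C:1 H:3
  CH2 → C:1 H:2
  CH2 → C:1 H:2
  CH2 → C:1 H:2
  CH2 → C:1 H:2
  CH2 → C:1 H:2
  CH2 → C:1 H:2
  CH(CN) → C:2 H:1 N:1
  CH2 → C:1 H:2
  CH2CN → C:2 H:2 N:1
Element totals:
  C: 12
  H: 20
  N: 2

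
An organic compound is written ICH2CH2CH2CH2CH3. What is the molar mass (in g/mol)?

Atom tally by fragment:
  ICH2 → C:1 H:2 I:1
  CH2 → C:1 H:2
  CH2 → C:1 H:2
  CH2 → C:1 H:2
  CH3 → C:1 H:3
Element totals:
  C: 5
  H: 11
  I: 1
Molecular formula: C5H11I.
  M = 5(12.011) + 11(1.008) + 126.904
    = 60.055 + 11.088 + 126.904 = 198.047

198.05 g/mol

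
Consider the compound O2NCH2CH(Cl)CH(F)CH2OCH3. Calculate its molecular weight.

185.58 g/mol

Atom tally by fragment:
  O2NCH2 → C:1 H:2 N:1 O:2
  CH(Cl) → C:1 H:1 Cl:1
  CH(F) → C:1 H:1 F:1
  CH2OCH3 → C:2 H:5 O:1
Element totals:
  C: 5
  H: 9
  Cl: 1
  F: 1
  N: 1
  O: 3
Molecular formula: C5H9ClFNO3.
  M = 5(12.011) + 9(1.008) + 35.45 + 18.998 + 14.007 + 3(15.999)
    = 60.055 + 9.072 + 35.450 + 18.998 + 14.007 + 47.997 = 185.579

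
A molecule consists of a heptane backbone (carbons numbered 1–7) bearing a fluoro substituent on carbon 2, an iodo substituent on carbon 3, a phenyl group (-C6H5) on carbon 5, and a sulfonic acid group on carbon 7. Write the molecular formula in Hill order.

Atom tally by fragment:
  CH3 → C:1 H:3
  CH(F) → C:1 H:1 F:1
  CH(I) → C:1 H:1 I:1
  CH2 → C:1 H:2
  CH(C6H5) → C:7 H:6
  CH2 → C:1 H:2
  CH2SO3H → C:1 H:3 S:1 O:3
Element totals:
  C: 13
  H: 18
  F: 1
  I: 1
  O: 3
  S: 1

C13H18FIO3S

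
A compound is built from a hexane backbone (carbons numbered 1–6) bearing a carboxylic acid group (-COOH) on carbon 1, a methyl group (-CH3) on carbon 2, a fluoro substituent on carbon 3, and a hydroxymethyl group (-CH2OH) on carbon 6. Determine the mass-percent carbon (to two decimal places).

56.23%

Atom tally by fragment:
  HOOCCH2 → C:2 H:3 O:2
  CH(CH3) → C:2 H:4
  CH(F) → C:1 H:1 F:1
  CH2 → C:1 H:2
  CH2 → C:1 H:2
  CH2CH2OH → C:2 H:5 O:1
Element totals:
  C: 9
  H: 17
  F: 1
  O: 3
Molecular formula: C9H17FO3.
Molar mass = 192.230 g/mol.
Mass from C: 9 × 12.011 = 108.099 g/mol.
%C = 108.099 / 192.230 × 100 = 56.23%.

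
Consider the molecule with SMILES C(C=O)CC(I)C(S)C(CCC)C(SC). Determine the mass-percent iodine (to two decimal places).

Atom tally by fragment:
  OHCCH2 → C:2 H:3 O:1
  CH2 → C:1 H:2
  CH(I) → C:1 H:1 I:1
  CH(SH) → C:1 H:2 S:1
  CH(CH2CH2CH3) → C:4 H:8
  CH2SCH3 → C:2 H:5 S:1
Element totals:
  C: 11
  H: 21
  I: 1
  O: 1
  S: 2
Molecular formula: C11H21IOS2.
Molar mass = 360.312 g/mol.
Mass from I: 1 × 126.904 = 126.904 g/mol.
%I = 126.904 / 360.312 × 100 = 35.22%.

35.22%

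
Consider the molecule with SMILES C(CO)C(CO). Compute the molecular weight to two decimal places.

90.12 g/mol

Atom tally by fragment:
  HOCH2CH2 → C:2 H:5 O:1
  CH2CH2OH → C:2 H:5 O:1
Element totals:
  C: 4
  H: 10
  O: 2
Molecular formula: C4H10O2.
  M = 4(12.011) + 10(1.008) + 2(15.999)
    = 48.044 + 10.080 + 31.998 = 90.122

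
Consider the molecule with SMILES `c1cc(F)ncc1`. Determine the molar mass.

97.09 g/mol

Atom tally by fragment:
  pyridine ring core → C:5 H:5 N:1
  (− 1 ring H displaced by substituents)
  + F → F:1
Element totals:
  C: 5
  H: 4
  F: 1
  N: 1
Molecular formula: C5H4FN.
  M = 5(12.011) + 4(1.008) + 18.998 + 14.007
    = 60.055 + 4.032 + 18.998 + 14.007 = 97.092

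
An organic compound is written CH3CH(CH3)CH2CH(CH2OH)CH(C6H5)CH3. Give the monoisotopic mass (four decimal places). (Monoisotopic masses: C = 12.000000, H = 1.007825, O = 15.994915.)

Atom tally by fragment:
  CH3 → C:1 H:3
  CH(CH3) → C:2 H:4
  CH2 → C:1 H:2
  CH(CH2OH) → C:2 H:4 O:1
  CH(C6H5) → C:7 H:6
  CH3 → C:1 H:3
Element totals:
  C: 14
  H: 22
  O: 1
Molecular formula: C14H22O.
  M = 14(12.0) + 22(1.007825) + 15.994915
    = 168.000000 + 22.172150 + 15.994915 = 206.167065

206.1671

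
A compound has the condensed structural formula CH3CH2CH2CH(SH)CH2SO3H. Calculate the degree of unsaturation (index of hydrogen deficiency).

0

Atom tally by fragment:
  CH3 → C:1 H:3
  CH2 → C:1 H:2
  CH2 → C:1 H:2
  CH(SH) → C:1 H:2 S:1
  CH2SO3H → C:1 H:3 S:1 O:3
Element totals:
  C: 5
  H: 12
  O: 3
  S: 2
Molecular formula: C5H12O3S2.
DoU = (2C + 2 + N − H − X) / 2 = (2·5 + 2 + 0 − 12 − 0) / 2 = 0.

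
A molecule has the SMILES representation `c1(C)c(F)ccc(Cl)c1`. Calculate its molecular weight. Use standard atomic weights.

Atom tally by fragment:
  benzene ring core → C:6 H:6
  (− 3 ring H displaced by substituents)
  + CH3 → C:1 H:3
  + F → F:1
  + Cl → Cl:1
Element totals:
  C: 7
  H: 6
  Cl: 1
  F: 1
Molecular formula: C7H6ClF.
  M = 7(12.011) + 6(1.008) + 35.45 + 18.998
    = 84.077 + 6.048 + 35.450 + 18.998 = 144.573

144.57 g/mol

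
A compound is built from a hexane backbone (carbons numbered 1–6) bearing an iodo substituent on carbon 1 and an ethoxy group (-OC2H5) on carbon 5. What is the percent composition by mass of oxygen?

6.25%

Atom tally by fragment:
  ICH2 → C:1 H:2 I:1
  CH2 → C:1 H:2
  CH2 → C:1 H:2
  CH2 → C:1 H:2
  CH(OC2H5) → C:3 H:6 O:1
  CH3 → C:1 H:3
Element totals:
  C: 8
  H: 17
  I: 1
  O: 1
Molecular formula: C8H17IO.
Molar mass = 256.127 g/mol.
Mass from O: 1 × 15.999 = 15.999 g/mol.
%O = 15.999 / 256.127 × 100 = 6.25%.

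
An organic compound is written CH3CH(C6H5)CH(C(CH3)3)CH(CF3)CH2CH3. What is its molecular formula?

Element totals:
  C: 17
  H: 25
  F: 3

C17H25F3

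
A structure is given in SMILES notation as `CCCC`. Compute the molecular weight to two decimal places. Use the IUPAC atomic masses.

58.12 g/mol

Atom tally by fragment:
  CH3 → C:1 H:3
  CH2 → C:1 H:2
  CH2 → C:1 H:2
  CH3 → C:1 H:3
Element totals:
  C: 4
  H: 10
Molecular formula: C4H10.
  M = 4(12.011) + 10(1.008)
    = 48.044 + 10.080 = 58.124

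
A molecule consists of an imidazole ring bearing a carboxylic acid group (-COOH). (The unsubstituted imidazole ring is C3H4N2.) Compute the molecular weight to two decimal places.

Atom tally by fragment:
  imidazole ring core → C:3 H:4 N:2
  (− 1 ring H displaced by substituents)
  + COOH → C:1 H:1 O:2
Element totals:
  C: 4
  H: 4
  N: 2
  O: 2
Molecular formula: C4H4N2O2.
  M = 4(12.011) + 4(1.008) + 2(14.007) + 2(15.999)
    = 48.044 + 4.032 + 28.014 + 31.998 = 112.088

112.09 g/mol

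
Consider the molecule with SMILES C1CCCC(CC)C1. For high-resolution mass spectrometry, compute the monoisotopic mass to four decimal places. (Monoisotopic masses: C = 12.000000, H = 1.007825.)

Atom tally by fragment:
  cyclohexane ring core → C:6 H:12
  (− 1 ring H displaced by substituents)
  + C2H5 → C:2 H:5
Element totals:
  C: 8
  H: 16
Molecular formula: C8H16.
  M = 8(12.0) + 16(1.007825)
    = 96.000000 + 16.125200 = 112.125200

112.1252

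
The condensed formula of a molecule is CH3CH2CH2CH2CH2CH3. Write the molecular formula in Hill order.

Atom tally by fragment:
  CH3 → C:1 H:3
  CH2 → C:1 H:2
  CH2 → C:1 H:2
  CH2 → C:1 H:2
  CH2 → C:1 H:2
  CH3 → C:1 H:3
Element totals:
  C: 6
  H: 14

C6H14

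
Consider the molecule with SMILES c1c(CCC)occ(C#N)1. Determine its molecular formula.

Atom tally by fragment:
  furan ring core → C:4 H:4 O:1
  (− 2 ring H displaced by substituents)
  + CH2CH2CH3 → C:3 H:7
  + CN → C:1 N:1
Element totals:
  C: 8
  H: 9
  N: 1
  O: 1

C8H9NO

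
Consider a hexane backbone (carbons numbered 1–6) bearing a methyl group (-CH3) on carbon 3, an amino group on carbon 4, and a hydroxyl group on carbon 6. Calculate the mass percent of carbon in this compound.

Atom tally by fragment:
  CH3 → C:1 H:3
  CH2 → C:1 H:2
  CH(CH3) → C:2 H:4
  CH(NH2) → C:1 H:3 N:1
  CH2 → C:1 H:2
  CH2OH → C:1 H:3 O:1
Element totals:
  C: 7
  H: 17
  N: 1
  O: 1
Molecular formula: C7H17NO.
Molar mass = 131.219 g/mol.
Mass from C: 7 × 12.011 = 84.077 g/mol.
%C = 84.077 / 131.219 × 100 = 64.07%.

64.07%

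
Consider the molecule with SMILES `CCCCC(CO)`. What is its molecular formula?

C6H14O

Atom tally by fragment:
  CH3 → C:1 H:3
  CH2 → C:1 H:2
  CH2 → C:1 H:2
  CH2 → C:1 H:2
  CH2CH2OH → C:2 H:5 O:1
Element totals:
  C: 6
  H: 14
  O: 1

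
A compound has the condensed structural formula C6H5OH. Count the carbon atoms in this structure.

Atom tally by fragment:
  benzene ring core → C:6 H:6
  (− 1 ring H displaced by substituents)
  + OH → O:1 H:1
Element totals:
  C: 6
  H: 6
  O: 1

6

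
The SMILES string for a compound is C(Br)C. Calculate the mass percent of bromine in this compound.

73.33%

Atom tally by fragment:
  BrCH2 → C:1 H:2 Br:1
  CH3 → C:1 H:3
Element totals:
  C: 2
  H: 5
  Br: 1
Molecular formula: C2H5Br.
Molar mass = 108.966 g/mol.
Mass from Br: 1 × 79.904 = 79.904 g/mol.
%Br = 79.904 / 108.966 × 100 = 73.33%.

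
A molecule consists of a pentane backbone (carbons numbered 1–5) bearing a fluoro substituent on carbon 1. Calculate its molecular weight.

Atom tally by fragment:
  FCH2 → C:1 H:2 F:1
  CH2 → C:1 H:2
  CH2 → C:1 H:2
  CH2 → C:1 H:2
  CH3 → C:1 H:3
Element totals:
  C: 5
  H: 11
  F: 1
Molecular formula: C5H11F.
  M = 5(12.011) + 11(1.008) + 18.998
    = 60.055 + 11.088 + 18.998 = 90.141

90.14 g/mol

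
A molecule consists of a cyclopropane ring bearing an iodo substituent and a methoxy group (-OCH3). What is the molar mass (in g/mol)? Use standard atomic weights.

Atom tally by fragment:
  cyclopropane ring core → C:3 H:6
  (− 2 ring H displaced by substituents)
  + I → I:1
  + OCH3 → C:1 H:3 O:1
Element totals:
  C: 4
  H: 7
  I: 1
  O: 1
Molecular formula: C4H7IO.
  M = 4(12.011) + 7(1.008) + 126.904 + 15.999
    = 48.044 + 7.056 + 126.904 + 15.999 = 198.003

198.00 g/mol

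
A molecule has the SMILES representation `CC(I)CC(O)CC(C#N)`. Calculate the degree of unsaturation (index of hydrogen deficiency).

Atom tally by fragment:
  CH3 → C:1 H:3
  CH(I) → C:1 H:1 I:1
  CH2 → C:1 H:2
  CH(OH) → C:1 H:2 O:1
  CH2 → C:1 H:2
  CH2CN → C:2 H:2 N:1
Element totals:
  C: 7
  H: 12
  I: 1
  N: 1
  O: 1
Molecular formula: C7H12INO.
DoU = (2C + 2 + N − H − X) / 2 = (2·7 + 2 + 1 − 12 − 1) / 2 = 2.

2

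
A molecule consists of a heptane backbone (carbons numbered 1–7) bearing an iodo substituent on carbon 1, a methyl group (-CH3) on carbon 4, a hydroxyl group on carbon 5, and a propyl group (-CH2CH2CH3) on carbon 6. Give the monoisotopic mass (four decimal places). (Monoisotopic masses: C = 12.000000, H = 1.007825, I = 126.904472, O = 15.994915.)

298.0794

Atom tally by fragment:
  ICH2 → C:1 H:2 I:1
  CH2 → C:1 H:2
  CH2 → C:1 H:2
  CH(CH3) → C:2 H:4
  CH(OH) → C:1 H:2 O:1
  CH(CH2CH2CH3) → C:4 H:8
  CH3 → C:1 H:3
Element totals:
  C: 11
  H: 23
  I: 1
  O: 1
Molecular formula: C11H23IO.
  M = 11(12.0) + 23(1.007825) + 126.904472 + 15.994915
    = 132.000000 + 23.179975 + 126.904472 + 15.994915 = 298.079362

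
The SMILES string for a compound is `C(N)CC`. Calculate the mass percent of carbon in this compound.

60.96%

Atom tally by fragment:
  H2NCH2 → C:1 H:4 N:1
  CH2 → C:1 H:2
  CH3 → C:1 H:3
Element totals:
  C: 3
  H: 9
  N: 1
Molecular formula: C3H9N.
Molar mass = 59.112 g/mol.
Mass from C: 3 × 12.011 = 36.033 g/mol.
%C = 36.033 / 59.112 × 100 = 60.96%.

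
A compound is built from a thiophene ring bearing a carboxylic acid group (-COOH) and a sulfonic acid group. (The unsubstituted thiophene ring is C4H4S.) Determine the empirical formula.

C5H4O5S2

Atom tally by fragment:
  thiophene ring core → C:4 H:4 S:1
  (− 2 ring H displaced by substituents)
  + COOH → C:1 H:1 O:2
  + SO3H → S:1 O:3 H:1
Element totals:
  C: 5
  H: 4
  O: 5
  S: 2
Molecular formula: C5H4O5S2.
gcd of subscripts (5, 4, 5, 2) = 1, so the empirical formula equals the molecular formula.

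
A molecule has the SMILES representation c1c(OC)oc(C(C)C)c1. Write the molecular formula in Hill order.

C8H12O2

Atom tally by fragment:
  furan ring core → C:4 H:4 O:1
  (− 2 ring H displaced by substituents)
  + OCH3 → C:1 H:3 O:1
  + CH(CH3)2 → C:3 H:7
Element totals:
  C: 8
  H: 12
  O: 2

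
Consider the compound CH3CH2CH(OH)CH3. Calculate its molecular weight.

Element totals:
  C: 4
  H: 10
  O: 1
Molecular formula: C4H10O.
  M = 4(12.011) + 10(1.008) + 15.999
    = 48.044 + 10.080 + 15.999 = 74.123

74.12 g/mol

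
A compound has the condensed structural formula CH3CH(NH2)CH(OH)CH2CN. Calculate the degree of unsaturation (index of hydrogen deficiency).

Atom tally by fragment:
  CH3 → C:1 H:3
  CH(NH2) → C:1 H:3 N:1
  CH(OH) → C:1 H:2 O:1
  CH2CN → C:2 H:2 N:1
Element totals:
  C: 5
  H: 10
  N: 2
  O: 1
Molecular formula: C5H10N2O.
DoU = (2C + 2 + N − H − X) / 2 = (2·5 + 2 + 2 − 10 − 0) / 2 = 2.

2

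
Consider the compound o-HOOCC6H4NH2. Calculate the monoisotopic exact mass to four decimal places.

Element totals:
  C: 7
  H: 7
  N: 1
  O: 2
Molecular formula: C7H7NO2.
  M = 7(12.0) + 7(1.007825) + 14.003074 + 2(15.994915)
    = 84.000000 + 7.054775 + 14.003074 + 31.989830 = 137.047679

137.0477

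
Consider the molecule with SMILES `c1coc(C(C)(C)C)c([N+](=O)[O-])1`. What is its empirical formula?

Atom tally by fragment:
  furan ring core → C:4 H:4 O:1
  (− 2 ring H displaced by substituents)
  + C(CH3)3 → C:4 H:9
  + NO2 → N:1 O:2
Element totals:
  C: 8
  H: 11
  N: 1
  O: 3
Molecular formula: C8H11NO3.
gcd of subscripts (8, 11, 1, 3) = 1, so the empirical formula equals the molecular formula.

C8H11NO3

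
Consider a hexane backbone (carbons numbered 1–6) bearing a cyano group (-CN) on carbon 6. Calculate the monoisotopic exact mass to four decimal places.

111.1048

Atom tally by fragment:
  CH3 → C:1 H:3
  CH2 → C:1 H:2
  CH2 → C:1 H:2
  CH2 → C:1 H:2
  CH2 → C:1 H:2
  CH2CN → C:2 H:2 N:1
Element totals:
  C: 7
  H: 13
  N: 1
Molecular formula: C7H13N.
  M = 7(12.0) + 13(1.007825) + 14.003074
    = 84.000000 + 13.101725 + 14.003074 = 111.104799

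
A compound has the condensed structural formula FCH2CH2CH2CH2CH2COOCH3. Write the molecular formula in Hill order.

C7H13FO2

Atom tally by fragment:
  FCH2 → C:1 H:2 F:1
  CH2 → C:1 H:2
  CH2 → C:1 H:2
  CH2 → C:1 H:2
  CH2COOCH3 → C:3 H:5 O:2
Element totals:
  C: 7
  H: 13
  F: 1
  O: 2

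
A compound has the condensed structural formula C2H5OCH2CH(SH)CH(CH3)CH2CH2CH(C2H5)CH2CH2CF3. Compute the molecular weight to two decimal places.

Element totals:
  C: 14
  H: 27
  F: 3
  O: 1
  S: 1
Molecular formula: C14H27F3OS.
  M = 14(12.011) + 27(1.008) + 3(18.998) + 15.999 + 32.06
    = 168.154 + 27.216 + 56.994 + 15.999 + 32.060 = 300.423

300.42 g/mol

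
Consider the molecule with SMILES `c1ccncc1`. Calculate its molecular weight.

79.10 g/mol

Atom tally by fragment:
  pyridine ring core → C:5 H:5 N:1
Element totals:
  C: 5
  H: 5
  N: 1
Molecular formula: C5H5N.
  M = 5(12.011) + 5(1.008) + 14.007
    = 60.055 + 5.040 + 14.007 = 79.102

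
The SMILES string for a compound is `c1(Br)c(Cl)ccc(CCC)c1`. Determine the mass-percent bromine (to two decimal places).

Atom tally by fragment:
  benzene ring core → C:6 H:6
  (− 3 ring H displaced by substituents)
  + Br → Br:1
  + Cl → Cl:1
  + CH2CH2CH3 → C:3 H:7
Element totals:
  C: 9
  H: 10
  Br: 1
  Cl: 1
Molecular formula: C9H10BrCl.
Molar mass = 233.533 g/mol.
Mass from Br: 1 × 79.904 = 79.904 g/mol.
%Br = 79.904 / 233.533 × 100 = 34.22%.

34.22%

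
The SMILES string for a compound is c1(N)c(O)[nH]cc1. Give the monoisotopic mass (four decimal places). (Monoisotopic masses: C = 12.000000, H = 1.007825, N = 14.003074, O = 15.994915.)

98.0480

Atom tally by fragment:
  pyrrole ring core → C:4 H:5 N:1
  (− 2 ring H displaced by substituents)
  + NH2 → N:1 H:2
  + OH → O:1 H:1
Element totals:
  C: 4
  H: 6
  N: 2
  O: 1
Molecular formula: C4H6N2O.
  M = 4(12.0) + 6(1.007825) + 2(14.003074) + 15.994915
    = 48.000000 + 6.046950 + 28.006148 + 15.994915 = 98.048013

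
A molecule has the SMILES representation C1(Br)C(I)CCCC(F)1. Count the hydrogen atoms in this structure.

Atom tally by fragment:
  cyclohexane ring core → C:6 H:12
  (− 3 ring H displaced by substituents)
  + Br → Br:1
  + I → I:1
  + F → F:1
Element totals:
  C: 6
  H: 9
  Br: 1
  F: 1
  I: 1

9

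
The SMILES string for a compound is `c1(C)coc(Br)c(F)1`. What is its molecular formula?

C5H4BrFO

Atom tally by fragment:
  furan ring core → C:4 H:4 O:1
  (− 3 ring H displaced by substituents)
  + CH3 → C:1 H:3
  + Br → Br:1
  + F → F:1
Element totals:
  C: 5
  H: 4
  Br: 1
  F: 1
  O: 1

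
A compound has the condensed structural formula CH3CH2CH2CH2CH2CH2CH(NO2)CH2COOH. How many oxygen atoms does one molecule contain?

Element totals:
  C: 9
  H: 17
  N: 1
  O: 4

4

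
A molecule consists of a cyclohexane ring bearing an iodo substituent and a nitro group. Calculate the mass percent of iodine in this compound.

49.76%

Atom tally by fragment:
  cyclohexane ring core → C:6 H:12
  (− 2 ring H displaced by substituents)
  + I → I:1
  + NO2 → N:1 O:2
Element totals:
  C: 6
  H: 10
  I: 1
  N: 1
  O: 2
Molecular formula: C6H10INO2.
Molar mass = 255.055 g/mol.
Mass from I: 1 × 126.904 = 126.904 g/mol.
%I = 126.904 / 255.055 × 100 = 49.76%.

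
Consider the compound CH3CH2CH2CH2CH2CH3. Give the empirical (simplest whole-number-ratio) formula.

C3H7

Atom tally by fragment:
  CH3 → C:1 H:3
  CH2 → C:1 H:2
  CH2 → C:1 H:2
  CH2 → C:1 H:2
  CH2 → C:1 H:2
  CH3 → C:1 H:3
Element totals:
  C: 6
  H: 14
Molecular formula: C6H14.
gcd of subscripts = 2; dividing each by 2:
  C: 6/2 = 3
  H: 14/2 = 7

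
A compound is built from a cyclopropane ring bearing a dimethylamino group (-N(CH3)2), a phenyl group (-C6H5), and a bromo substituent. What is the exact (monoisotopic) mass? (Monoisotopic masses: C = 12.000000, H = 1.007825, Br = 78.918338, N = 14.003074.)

Atom tally by fragment:
  cyclopropane ring core → C:3 H:6
  (− 3 ring H displaced by substituents)
  + N(CH3)2 → N:1 C:2 H:6
  + C6H5 → C:6 H:5
  + Br → Br:1
Element totals:
  C: 11
  H: 14
  Br: 1
  N: 1
Molecular formula: C11H14BrN.
  M = 11(12.0) + 14(1.007825) + 78.918338 + 14.003074
    = 132.000000 + 14.109550 + 78.918338 + 14.003074 = 239.030962

239.0310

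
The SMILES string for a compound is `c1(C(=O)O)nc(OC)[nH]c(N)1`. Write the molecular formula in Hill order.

C5H7N3O3

Atom tally by fragment:
  imidazole ring core → C:3 H:4 N:2
  (− 3 ring H displaced by substituents)
  + COOH → C:1 H:1 O:2
  + OCH3 → C:1 H:3 O:1
  + NH2 → N:1 H:2
Element totals:
  C: 5
  H: 7
  N: 3
  O: 3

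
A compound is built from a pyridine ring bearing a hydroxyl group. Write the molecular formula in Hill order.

C5H5NO

Atom tally by fragment:
  pyridine ring core → C:5 H:5 N:1
  (− 1 ring H displaced by substituents)
  + OH → O:1 H:1
Element totals:
  C: 5
  H: 5
  N: 1
  O: 1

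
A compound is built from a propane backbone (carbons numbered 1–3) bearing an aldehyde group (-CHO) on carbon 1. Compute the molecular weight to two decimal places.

72.11 g/mol

Atom tally by fragment:
  OHCCH2 → C:2 H:3 O:1
  CH2 → C:1 H:2
  CH3 → C:1 H:3
Element totals:
  C: 4
  H: 8
  O: 1
Molecular formula: C4H8O.
  M = 4(12.011) + 8(1.008) + 15.999
    = 48.044 + 8.064 + 15.999 = 72.107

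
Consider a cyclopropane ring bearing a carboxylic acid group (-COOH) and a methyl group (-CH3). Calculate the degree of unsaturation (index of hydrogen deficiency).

2

Atom tally by fragment:
  cyclopropane ring core → C:3 H:6
  (− 2 ring H displaced by substituents)
  + COOH → C:1 H:1 O:2
  + CH3 → C:1 H:3
Element totals:
  C: 5
  H: 8
  O: 2
Molecular formula: C5H8O2.
DoU = (2C + 2 + N − H − X) / 2 = (2·5 + 2 + 0 − 8 − 0) / 2 = 2.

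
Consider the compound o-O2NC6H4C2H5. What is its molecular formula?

Atom tally by fragment:
  benzene ring core → C:6 H:6
  (− 2 ring H displaced by substituents)
  + NO2 → N:1 O:2
  + C2H5 → C:2 H:5
Element totals:
  C: 8
  H: 9
  N: 1
  O: 2

C8H9NO2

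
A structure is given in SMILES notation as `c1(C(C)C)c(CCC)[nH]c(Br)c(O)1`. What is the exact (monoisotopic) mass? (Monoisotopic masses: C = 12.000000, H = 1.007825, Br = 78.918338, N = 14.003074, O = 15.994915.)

245.0415

Atom tally by fragment:
  pyrrole ring core → C:4 H:5 N:1
  (− 4 ring H displaced by substituents)
  + CH(CH3)2 → C:3 H:7
  + CH2CH2CH3 → C:3 H:7
  + Br → Br:1
  + OH → O:1 H:1
Element totals:
  C: 10
  H: 16
  Br: 1
  N: 1
  O: 1
Molecular formula: C10H16BrNO.
  M = 10(12.0) + 16(1.007825) + 78.918338 + 14.003074 + 15.994915
    = 120.000000 + 16.125200 + 78.918338 + 14.003074 + 15.994915 = 245.041527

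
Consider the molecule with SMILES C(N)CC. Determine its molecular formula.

Atom tally by fragment:
  H2NCH2 → C:1 H:4 N:1
  CH2 → C:1 H:2
  CH3 → C:1 H:3
Element totals:
  C: 3
  H: 9
  N: 1

C3H9N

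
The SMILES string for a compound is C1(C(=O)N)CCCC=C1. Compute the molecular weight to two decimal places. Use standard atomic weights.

Atom tally by fragment:
  cyclohexene ring core → C:6 H:10
  (− 1 ring H displaced by substituents)
  + CONH2 → C:1 H:2 O:1 N:1
Element totals:
  C: 7
  H: 11
  N: 1
  O: 1
Molecular formula: C7H11NO.
  M = 7(12.011) + 11(1.008) + 14.007 + 15.999
    = 84.077 + 11.088 + 14.007 + 15.999 = 125.171

125.17 g/mol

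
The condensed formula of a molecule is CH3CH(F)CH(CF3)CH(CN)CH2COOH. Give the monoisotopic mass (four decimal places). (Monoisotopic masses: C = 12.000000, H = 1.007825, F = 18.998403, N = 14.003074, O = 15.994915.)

227.0569

Element totals:
  C: 8
  H: 9
  F: 4
  N: 1
  O: 2
Molecular formula: C8H9F4NO2.
  M = 8(12.0) + 9(1.007825) + 4(18.998403) + 14.003074 + 2(15.994915)
    = 96.000000 + 9.070425 + 75.993612 + 14.003074 + 31.989830 = 227.056941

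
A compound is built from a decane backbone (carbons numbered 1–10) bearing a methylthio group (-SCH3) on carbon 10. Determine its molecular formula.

Atom tally by fragment:
  CH3 → C:1 H:3
  CH2 → C:1 H:2
  CH2 → C:1 H:2
  CH2 → C:1 H:2
  CH2 → C:1 H:2
  CH2 → C:1 H:2
  CH2 → C:1 H:2
  CH2 → C:1 H:2
  CH2 → C:1 H:2
  CH2SCH3 → C:2 H:5 S:1
Element totals:
  C: 11
  H: 24
  S: 1

C11H24S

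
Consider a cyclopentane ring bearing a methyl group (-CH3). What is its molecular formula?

Atom tally by fragment:
  cyclopentane ring core → C:5 H:10
  (− 1 ring H displaced by substituents)
  + CH3 → C:1 H:3
Element totals:
  C: 6
  H: 12

C6H12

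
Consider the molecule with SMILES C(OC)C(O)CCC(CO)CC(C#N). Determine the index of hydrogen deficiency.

Atom tally by fragment:
  CH3OCH2 → C:2 H:5 O:1
  CH(OH) → C:1 H:2 O:1
  CH2 → C:1 H:2
  CH2 → C:1 H:2
  CH(CH2OH) → C:2 H:4 O:1
  CH2 → C:1 H:2
  CH2CN → C:2 H:2 N:1
Element totals:
  C: 10
  H: 19
  N: 1
  O: 3
Molecular formula: C10H19NO3.
DoU = (2C + 2 + N − H − X) / 2 = (2·10 + 2 + 1 − 19 − 0) / 2 = 2.

2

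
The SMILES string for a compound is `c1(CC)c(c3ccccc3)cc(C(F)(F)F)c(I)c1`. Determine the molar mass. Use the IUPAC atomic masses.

376.16 g/mol

Atom tally by fragment:
  benzene ring core → C:6 H:6
  (− 4 ring H displaced by substituents)
  + C2H5 → C:2 H:5
  + C6H5 → C:6 H:5
  + CF3 → C:1 F:3
  + I → I:1
Element totals:
  C: 15
  H: 12
  F: 3
  I: 1
Molecular formula: C15H12F3I.
  M = 15(12.011) + 12(1.008) + 3(18.998) + 126.904
    = 180.165 + 12.096 + 56.994 + 126.904 = 376.159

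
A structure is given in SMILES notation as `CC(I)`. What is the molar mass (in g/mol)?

Atom tally by fragment:
  CH3 → C:1 H:3
  CH2I → C:1 H:2 I:1
Element totals:
  C: 2
  H: 5
  I: 1
Molecular formula: C2H5I.
  M = 2(12.011) + 5(1.008) + 126.904
    = 24.022 + 5.040 + 126.904 = 155.966

155.97 g/mol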